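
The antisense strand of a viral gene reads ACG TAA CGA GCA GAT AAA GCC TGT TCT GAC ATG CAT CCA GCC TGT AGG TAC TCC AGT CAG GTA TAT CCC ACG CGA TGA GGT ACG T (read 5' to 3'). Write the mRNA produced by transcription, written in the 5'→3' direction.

The mRNA has the sequence of the coding strand (reverse complement of the template) with T→U. Reverse complement of ACGTAACGAGCAGATAAAGCCTGTTCTGACATGCATCCAGCCTGTAGGTACTCCAGTCAGGTATATCCCACGCGATGAGGTACGT is ACGTACCTCATCGCGTGGGATATACCTGACTGGAGTACCTACAGGCTGGATGCATGTCAGAACAGGCTTTATCTGCTCGTTACGT; then T→U.

5'-ACGUACCUCAUCGCGUGGGAUAUACCUGACUGGAGUACCUACAGGCUGGAUGCAUGUCAGAACAGGCUUUAUCUGCUCGUUACGU-3'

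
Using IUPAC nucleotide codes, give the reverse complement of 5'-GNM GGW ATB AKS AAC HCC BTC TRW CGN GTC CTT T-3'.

Standard pairs A↔T, G↔C; ambiguity codes pair R↔Y, M↔K, W↔W, S↔S, B↔V, H↔D, N↔N. Complement (CNKCCWTAVTMSTTGDGGVAGAYWGCNCAGGAAA), then reverse for 5'→3'.

5'-AAAGGACNCGWYAGAVGGDGTTSMTVATWCCKNC-3'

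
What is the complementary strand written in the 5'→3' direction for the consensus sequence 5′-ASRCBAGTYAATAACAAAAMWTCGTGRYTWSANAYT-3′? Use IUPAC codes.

Standard pairs A↔T, G↔C; ambiguity codes pair R↔Y, M↔K, W↔W, S↔S, B↔V, N↔N. Complement (TSYGVTCARTTATTGTTTTKWAGCACYRAWSTNTRA), then reverse for 5'→3'.

5'-ARTNTSWARYCACGAWKTTTTGTTATTRACTVGYST-3'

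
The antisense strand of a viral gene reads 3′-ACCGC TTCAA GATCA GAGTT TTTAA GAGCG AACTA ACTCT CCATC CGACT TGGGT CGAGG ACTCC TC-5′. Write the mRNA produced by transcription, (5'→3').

Reading the template 3'→5' as shown, RNA polymerase pairs each base (A→U, T→A, G↔C) to build mRNA 5'→3' directly.

5'-UGGCGAAGUUCUAGUCUCAAAAAUUCUCGCUUGAUUGAGAGGUAGGCUGAACCCAGCUCCUGAGGAG-3'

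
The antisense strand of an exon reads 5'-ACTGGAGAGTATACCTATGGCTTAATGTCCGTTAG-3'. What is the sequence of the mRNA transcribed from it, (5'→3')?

5'-CUAACGGACAUUAAGCCAUAGGUAUACUCUCCAGU-3'

RNA polymerase reads the template 3'→5' and synthesizes mRNA 5'→3' by base-pairing (A→U, T→A, G↔C). The complement of the template is TGACCTCTCATATGGATACCGAATTACAGGCAATC; antiparallel, so 5'→3' the coding strand is CTAACGGACATTAAGCCATAGGTATACTCTCCAGT. Replace T with U for the mRNA.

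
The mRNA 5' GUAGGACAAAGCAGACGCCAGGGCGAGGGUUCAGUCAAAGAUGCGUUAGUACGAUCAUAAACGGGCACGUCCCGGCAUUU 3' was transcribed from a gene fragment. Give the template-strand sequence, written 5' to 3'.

Replace U with T to get the coding DNA strand: GTAGGACAAAGCAGACGCCAGGGCGAGGGTTCAGTCAAAGATGCGTTAGTACGATCATAAACGGGCACGTCCCGGCATTT. The template strand is its reverse complement (complement CATCCTGTTTCGTCTGCGGTCCCGCTCCCAAGTCAGTTTCTACGCAATCATGCTAGTATTTGCCCGTGCAGGGCCGTAAA, then reverse).

5'-AAATGCCGGGACGTGCCCGTTTATGATCGTACTAACGCATCTTTGACTGAACCCTCGCCCTGGCGTCTGCTTTGTCCTAC-3'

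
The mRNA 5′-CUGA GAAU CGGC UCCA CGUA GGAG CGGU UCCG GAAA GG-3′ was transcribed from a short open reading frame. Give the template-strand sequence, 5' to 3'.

5'-CCTTTCCGGAACCGCTCCTACGTGGAGCCGATTCTCAG-3'

Replace U with T to get the coding DNA strand: CTGAGAATCGGCTCCACGTAGGAGCGGTTCCGGAAAGG. The template strand is its reverse complement (complement GACTCTTAGCCGAGGTGCATCCTCGCCAAGGCCTTTCC, then reverse).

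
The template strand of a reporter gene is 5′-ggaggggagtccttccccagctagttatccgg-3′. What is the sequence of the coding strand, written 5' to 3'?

5'-CCGGATAACTAGCTGGGGAAGGACTCCCCTCC-3'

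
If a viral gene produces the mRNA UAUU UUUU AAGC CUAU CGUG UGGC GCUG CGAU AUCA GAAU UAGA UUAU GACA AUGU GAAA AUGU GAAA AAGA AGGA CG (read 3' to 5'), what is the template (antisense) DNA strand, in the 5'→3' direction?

5′-ATAAAAAATTCGGATAGCACACCGCGACGCTATAGTCTTAATCTAATACTGTTACACTTTTACACTTTTTCTTCCTGC-3′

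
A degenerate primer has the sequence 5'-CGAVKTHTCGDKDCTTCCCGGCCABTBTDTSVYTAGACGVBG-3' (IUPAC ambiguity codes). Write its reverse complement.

5'-CVBCGTCTARBSAHAVAVTGGCCGGGAAGHMHCGADAMBTCG-3'

Standard pairs A↔T, G↔C; ambiguity codes pair Y↔R, K↔M, S↔S, B↔V, D↔H. Complement (GCTBMADAGCHMHGAAGGGCCGGTVAVAHASBRATCTGCBVC), then reverse for 5'→3'.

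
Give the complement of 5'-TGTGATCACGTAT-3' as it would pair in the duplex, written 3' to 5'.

Base-pairing A↔T, G↔C gives the complement. The complementary strand is antiparallel, so paired with a 5'→3' strand it runs 3'→5'.

3'-ACACTAGTGCATA-5'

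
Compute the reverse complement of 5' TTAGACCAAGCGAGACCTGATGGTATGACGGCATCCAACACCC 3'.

Reading the sequence 3'→5' and pairing each base (A↔T, G↔C) gives the reverse complement directly.

5'-GGGTGTTGGATGCCGTCATACCATCAGGTCTCGCTTGGTCTAA-3'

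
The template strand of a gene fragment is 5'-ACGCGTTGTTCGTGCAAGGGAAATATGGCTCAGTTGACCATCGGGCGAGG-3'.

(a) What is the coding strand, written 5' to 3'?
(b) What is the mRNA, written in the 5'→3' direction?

(a) The coding strand is the reverse complement of the template: complement TGCGCAACAAGCACGTTCCCTTTATACCGAGTCAACTGGTAGCCCGCTCC, then reverse.
(b) mRNA has the coding-strand sequence with T→U.

(a) 5'-CCTCGCCCGATGGTCAACTGAGCCATATTTCCCTTGCACGAACAACGCGT-3'
(b) 5'-CCUCGCCCGAUGGUCAACUGAGCCAUAUUUCCCUUGCACGAACAACGCGU-3'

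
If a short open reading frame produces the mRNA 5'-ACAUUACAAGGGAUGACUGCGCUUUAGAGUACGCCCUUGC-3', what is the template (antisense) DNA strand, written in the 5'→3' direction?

5′-GCAAGGGCGTACTCTAAAGCGCAGTCATCCCTTGTAATGT-3′

Replace U with T to get the coding DNA strand: ACATTACAAGGGATGACTGCGCTTTAGAGTACGCCCTTGC. The template strand is its reverse complement (complement TGTAATGTTCCCTACTGACGCGAAATCTCATGCGGGAACG, then reverse).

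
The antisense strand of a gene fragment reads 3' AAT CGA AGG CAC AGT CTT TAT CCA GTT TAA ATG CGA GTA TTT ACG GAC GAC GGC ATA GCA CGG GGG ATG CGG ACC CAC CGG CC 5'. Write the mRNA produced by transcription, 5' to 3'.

5'-UUAGCUUCCGUGUCAGAAAUAGGUCAAAUUUACGCUCAUAAAUGCCUGCUGCCGUAUCGUGCCCCCUACGCCUGGGUGGCCGG-3'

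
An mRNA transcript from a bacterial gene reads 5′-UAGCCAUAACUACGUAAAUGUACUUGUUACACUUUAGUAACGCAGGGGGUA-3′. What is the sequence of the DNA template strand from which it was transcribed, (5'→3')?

5'-TACCCCCTGCGTTACTAAAGTGTAACAAGTACATTTACGTAGTTATGGCTA-3'

Replace U with T to get the coding DNA strand: TAGCCATAACTACGTAAATGTACTTGTTACACTTTAGTAACGCAGGGGGTA. The template strand is its reverse complement (complement ATCGGTATTGATGCATTTACATGAACAATGTGAAATCATTGCGTCCCCCAT, then reverse).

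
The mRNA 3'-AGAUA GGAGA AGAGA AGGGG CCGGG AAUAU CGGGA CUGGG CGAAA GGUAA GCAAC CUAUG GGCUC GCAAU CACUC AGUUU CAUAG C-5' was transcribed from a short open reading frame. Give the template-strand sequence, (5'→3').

5'-TCTATCCTCTTCTCTTCCCCGGCCCTTATAGCCCTGACCCGCTTTCCATTCGTTGGATACCCGAGCGTTAGTGAGTCAAAGTATCG-3'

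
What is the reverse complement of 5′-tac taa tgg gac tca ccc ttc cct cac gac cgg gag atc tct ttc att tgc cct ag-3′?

5'-CTAGGGCAAATGAAAGAGATCTCCCGGTCGTGAGGGAAGGGTGAGTCCCATTAGTA-3'

Complement each base (A↔T, G↔C): ATGATTACCCTGAGTGGGAAGGGAGTGCTGGCCCTCTAGAGAAAGTAAACGGGATC. Then reverse.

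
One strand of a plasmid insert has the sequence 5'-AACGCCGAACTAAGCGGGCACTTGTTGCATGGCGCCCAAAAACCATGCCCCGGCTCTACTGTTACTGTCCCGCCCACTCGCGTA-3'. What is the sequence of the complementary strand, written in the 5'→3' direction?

5'-TACGCGAGTGGGCGGGACAGTAACAGTAGAGCCGGGGCATGGTTTTTGGGCGCCATGCAACAAGTGCCCGCTTAGTTCGGCGTT-3'

Pairing A↔T and G↔C gives TTGCGGCTTGATTCGCCCGTGAACAACGTACCGCGGGTTTTTGGTACGGGGCCGAGATGACAATGACAGGGCGGGTGAGCGCAT, running 3'→5'. Reverse for the 5'→3' convention.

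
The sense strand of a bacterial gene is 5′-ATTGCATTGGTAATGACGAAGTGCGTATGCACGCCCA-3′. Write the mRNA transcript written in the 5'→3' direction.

5'-AUUGCAUUGGUAAUGACGAAGUGCGUAUGCACGCCCA-3'

The mRNA is synthesized from the template strand, so it matches the coding strand with T replaced by U.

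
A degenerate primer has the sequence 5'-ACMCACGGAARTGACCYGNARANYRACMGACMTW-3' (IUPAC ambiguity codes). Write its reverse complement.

Standard pairs A↔T, G↔C; ambiguity codes pair R↔Y, M↔K, W↔W, N↔N. Complement (TGKGTGCCTTYACTGGRCNTYTNRYTGKCTGKAW), then reverse for 5'→3'.

5'-WAKGTCKGTYRNTYTNCRGGTCAYTTCCGTGKGT-3'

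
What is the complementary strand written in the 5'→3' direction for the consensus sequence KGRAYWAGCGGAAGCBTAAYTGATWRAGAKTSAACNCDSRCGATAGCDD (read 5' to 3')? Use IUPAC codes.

Standard pairs A↔T, G↔C; ambiguity codes pair R↔Y, K↔M, W↔W, S↔S, B↔V, D↔H, N↔N. Complement (MCYTRWTCGCCTTCGVATTRACTAWYTCTMASTTGNGHSYGCTATCGHH), then reverse for 5'→3'.

5'-HHGCTATCGYSHGNGTTSAMTCTYWATCARTTAVGCTTCCGCTWRTYCM-3'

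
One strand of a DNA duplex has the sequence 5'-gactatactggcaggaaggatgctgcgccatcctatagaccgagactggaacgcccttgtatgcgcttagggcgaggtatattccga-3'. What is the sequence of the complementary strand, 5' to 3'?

The complement of GACTATACTGGCAGGAAGGATGCTGCGCCATCCTATAGACCGAGACTGGAACGCCCTTGTATGCGCTTAGGGCGAGGTATATTCCGA is CTGATATGACCGTCCTTCCTACGACGCGGTAGGATATCTGGCTCTGACCTTGCGGGAACATACGCGAATCCCGCTCCATATAAGGCT (A↔T, G↔C). DNA strands are antiparallel, so the complementary strand runs 3'→5'; reversing gives the 5'→3' form.

5′-TCGGAATATACCTCGCCCTAAGCGCATACAAGGGCGTTCCAGTCTCGGTCTATAGGATGGCGCAGCATCCTTCCTGCCAGTATAGTC-3′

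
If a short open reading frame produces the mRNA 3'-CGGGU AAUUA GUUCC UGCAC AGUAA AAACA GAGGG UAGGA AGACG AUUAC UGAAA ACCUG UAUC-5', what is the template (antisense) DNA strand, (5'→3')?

Written 5'→3' the mRNA is CUAUGUCCAAAAGUCAUUAGCAGAAGGAUGGGAGACAAAAAUGACACGUCCUUGAUUAAUGGGC, so the coding DNA strand is CTATGTCCAAAAGTCATTAGCAGAAGGATGGGAGACAAAAATGACACGTCCTTGATTAATGGGC. The template is its reverse complement.

5'-GCCCATTAATCAAGGACGTGTCATTTTTGTCTCCCATCCTTCTGCTAATGACTTTTGGACATAG-3'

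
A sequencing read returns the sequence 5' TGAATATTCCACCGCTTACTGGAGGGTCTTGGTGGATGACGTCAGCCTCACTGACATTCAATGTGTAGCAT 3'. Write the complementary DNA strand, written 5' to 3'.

Pairing A↔T and G↔C gives ACTTATAAGGTGGCGAATGACCTCCCAGAACCACCTACTGCAGTCGGAGTGACTGTAAGTTACACATCGTA, running 3'→5'. Reverse for the 5'→3' convention.

5'-ATGCTACACATTGAATGTCAGTGAGGCTGACGTCATCCACCAAGACCCTCCAGTAAGCGGTGGAATATTCA-3'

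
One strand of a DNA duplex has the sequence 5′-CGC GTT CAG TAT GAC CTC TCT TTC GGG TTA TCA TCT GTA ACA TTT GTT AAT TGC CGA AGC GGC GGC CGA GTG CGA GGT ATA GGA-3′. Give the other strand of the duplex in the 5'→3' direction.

5'-TCCTATACCTCGCACTCGGCCGCCGCTTCGGCAATTAACAAATGTTACAGATGATAACCCGAAAGAGAGGTCATACTGAACGCG-3'

Pairing A↔T and G↔C gives GCGCAAGTCATACTGGAGAGAAAGCCCAATAGTAGACATTGTAAACAATTAACGGCTTCGCCGCCGGCTCACGCTCCATATCCT, running 3'→5'. Reverse for the 5'→3' convention.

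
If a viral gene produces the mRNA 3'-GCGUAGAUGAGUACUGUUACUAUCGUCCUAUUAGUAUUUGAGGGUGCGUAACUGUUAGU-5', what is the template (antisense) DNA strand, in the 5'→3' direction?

5′-CGCATCTACTCATGACAATGATAGCAGGATAATCATAAACTCCCACGCATTGACAATCA-3′

Written 5'→3' the mRNA is UGAUUGUCAAUGCGUGGGAGUUUAUGAUUAUCCUGCUAUCAUUGUCAUGAGUAGAUGCG, so the coding DNA strand is TGATTGTCAATGCGTGGGAGTTTATGATTATCCTGCTATCATTGTCATGAGTAGATGCG. The template is its reverse complement.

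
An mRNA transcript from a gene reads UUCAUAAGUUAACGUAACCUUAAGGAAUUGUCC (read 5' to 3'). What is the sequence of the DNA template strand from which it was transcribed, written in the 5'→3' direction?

5'-GGACAATTCCTTAAGGTTACGTTAACTTATGAA-3'

Replace U with T to get the coding DNA strand: TTCATAAGTTAACGTAACCTTAAGGAATTGTCC. The template strand is its reverse complement (complement AAGTATTCAATTGCATTGGAATTCCTTAACAGG, then reverse).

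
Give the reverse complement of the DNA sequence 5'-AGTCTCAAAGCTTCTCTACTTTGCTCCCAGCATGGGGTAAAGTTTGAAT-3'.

Complement each base (A↔T, G↔C): TCAGAGTTTCGAAGAGATGAAACGAGGGTCGTACCCCATTTCAAACTTA. Then reverse.

5′-ATTCAAACTTTACCCCATGCTGGGAGCAAAGTAGAGAAGCTTTGAGACT-3′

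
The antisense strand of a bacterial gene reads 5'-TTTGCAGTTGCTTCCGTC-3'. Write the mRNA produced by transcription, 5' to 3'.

5'-GACGGAAGCAACUGCAAA-3'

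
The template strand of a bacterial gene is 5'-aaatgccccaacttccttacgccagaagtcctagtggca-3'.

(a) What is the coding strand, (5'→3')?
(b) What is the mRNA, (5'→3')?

(a) The coding strand is the reverse complement of the template: complement TTTACGGGGTTGAAGGAATGCGGTCTTCAGGATCACCGT, then reverse.
(b) mRNA has the coding-strand sequence with T→U.

(a) 5'-TGCCACTAGGACTTCTGGCGTAAGGAAGTTGGGGCATTT-3'
(b) 5'-UGCCACUAGGACUUCUGGCGUAAGGAAGUUGGGGCAUUU-3'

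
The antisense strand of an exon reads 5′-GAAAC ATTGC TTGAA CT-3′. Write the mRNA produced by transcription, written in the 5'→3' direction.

RNA polymerase reads the template 3'→5' and synthesizes mRNA 5'→3' by base-pairing (A→U, T→A, G↔C). The complement of the template is CTTTGTAACGAACTTGA; antiparallel, so 5'→3' the coding strand is AGTTCAAGCAATGTTTC. Replace T with U for the mRNA.

5'-AGUUCAAGCAAUGUUUC-3'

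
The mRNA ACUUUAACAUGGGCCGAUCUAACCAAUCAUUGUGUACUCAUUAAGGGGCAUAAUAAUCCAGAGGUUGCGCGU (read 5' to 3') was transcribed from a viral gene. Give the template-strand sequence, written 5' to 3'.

Replace U with T to get the coding DNA strand: ACTTTAACATGGGCCGATCTAACCAATCATTGTGTACTCATTAAGGGGCATAATAATCCAGAGGTTGCGCGT. The template strand is its reverse complement (complement TGAAATTGTACCCGGCTAGATTGGTTAGTAACACATGAGTAATTCCCCGTATTATTAGGTCTCCAACGCGCA, then reverse).

5'-ACGCGCAACCTCTGGATTATTATGCCCCTTAATGAGTACACAATGATTGGTTAGATCGGCCCATGTTAAAGT-3'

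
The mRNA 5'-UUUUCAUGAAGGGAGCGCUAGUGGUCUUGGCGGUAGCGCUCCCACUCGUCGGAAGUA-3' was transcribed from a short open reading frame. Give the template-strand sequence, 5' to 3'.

Replace U with T to get the coding DNA strand: TTTTCATGAAGGGAGCGCTAGTGGTCTTGGCGGTAGCGCTCCCACTCGTCGGAAGTA. The template strand is its reverse complement (complement AAAAGTACTTCCCTCGCGATCACCAGAACCGCCATCGCGAGGGTGAGCAGCCTTCAT, then reverse).

5'-TACTTCCGACGAGTGGGAGCGCTACCGCCAAGACCACTAGCGCTCCCTTCATGAAAA-3'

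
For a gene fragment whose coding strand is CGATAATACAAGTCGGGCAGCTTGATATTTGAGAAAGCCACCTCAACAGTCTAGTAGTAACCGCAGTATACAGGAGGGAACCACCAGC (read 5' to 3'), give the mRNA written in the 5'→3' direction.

5'-CGAUAAUACAAGUCGGGCAGCUUGAUAUUUGAGAAAGCCACCUCAACAGUCUAGUAGUAACCGCAGUAUACAGGAGGGAACCACCAGC-3'

mRNA has the coding-strand sequence with U in place of T.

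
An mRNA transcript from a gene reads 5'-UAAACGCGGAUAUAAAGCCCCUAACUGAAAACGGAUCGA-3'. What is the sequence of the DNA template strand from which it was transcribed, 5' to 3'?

5'-TCGATCCGTTTTCAGTTAGGGGCTTTATATCCGCGTTTA-3'

Replace U with T to get the coding DNA strand: TAAACGCGGATATAAAGCCCCTAACTGAAAACGGATCGA. The template strand is its reverse complement (complement ATTTGCGCCTATATTTCGGGGATTGACTTTTGCCTAGCT, then reverse).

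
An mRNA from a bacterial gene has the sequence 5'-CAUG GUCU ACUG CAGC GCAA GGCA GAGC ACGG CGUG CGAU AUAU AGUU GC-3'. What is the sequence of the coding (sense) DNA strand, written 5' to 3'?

5'-CATGGTCTACTGCAGCGCAAGGCAGAGCACGGCGTGCGATATATAGTTGC-3'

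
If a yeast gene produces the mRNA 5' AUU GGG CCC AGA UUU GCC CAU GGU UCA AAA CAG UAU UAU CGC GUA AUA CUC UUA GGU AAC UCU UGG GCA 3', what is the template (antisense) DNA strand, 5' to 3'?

Replace U with T to get the coding DNA strand: ATTGGGCCCAGATTTGCCCATGGTTCAAAACAGTATTATCGCGTAATACTCTTAGGTAACTCTTGGGCA. The template strand is its reverse complement (complement TAACCCGGGTCTAAACGGGTACCAAGTTTTGTCATAATAGCGCATTATGAGAATCCATTGAGAACCCGT, then reverse).

5'-TGCCCAAGAGTTACCTAAGAGTATTACGCGATAATACTGTTTTGAACCATGGGCAAATCTGGGCCCAAT-3'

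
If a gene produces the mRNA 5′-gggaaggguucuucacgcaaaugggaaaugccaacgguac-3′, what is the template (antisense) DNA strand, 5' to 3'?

Replace U with T to get the coding DNA strand: GGGAAGGGTTCTTCACGCAAATGGGAAATGCCAACGGTAC. The template strand is its reverse complement (complement CCCTTCCCAAGAAGTGCGTTTACCCTTTACGGTTGCCATG, then reverse).

5'-GTACCGTTGGCATTTCCCATTTGCGTGAAGAACCCTTCCC-3'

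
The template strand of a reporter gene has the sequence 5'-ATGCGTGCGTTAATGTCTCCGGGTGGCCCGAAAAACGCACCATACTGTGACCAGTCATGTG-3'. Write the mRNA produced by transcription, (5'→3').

5'-CACAUGACUGGUCACAGUAUGGUGCGUUUUUCGGGCCACCCGGAGACAUUAACGCACGCAU-3'

RNA polymerase reads the template 3'→5' and synthesizes mRNA 5'→3' by base-pairing (A→U, T→A, G↔C). The complement of the template is TACGCACGCAATTACAGAGGCCCACCGGGCTTTTTGCGTGGTATGACACTGGTCAGTACAC; antiparallel, so 5'→3' the coding strand is CACATGACTGGTCACAGTATGGTGCGTTTTTCGGGCCACCCGGAGACATTAACGCACGCAT. Replace T with U for the mRNA.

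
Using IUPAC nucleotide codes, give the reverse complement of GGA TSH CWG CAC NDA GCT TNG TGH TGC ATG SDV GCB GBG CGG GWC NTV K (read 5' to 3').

5'-MBANGWCCCGCVCVGCBHSCATGCADCACNAAGCTHNGTGCWGDSATCC-3'

Standard pairs A↔T, G↔C; ambiguity codes pair K↔M, W↔W, S↔S, B↔V, D↔H, N↔N. Complement (CCTASDGWCGTGNHTCGAANCACDACGTACSHBCGVCVCGCCCWGNABM), then reverse for 5'→3'.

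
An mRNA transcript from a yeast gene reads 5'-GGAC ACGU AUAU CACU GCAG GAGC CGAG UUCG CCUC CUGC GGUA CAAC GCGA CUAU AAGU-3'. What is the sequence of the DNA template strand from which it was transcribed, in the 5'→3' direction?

5′-ACTTATAGTCGCGTTGTACCGCAGGAGGCGAACTCGGCTCCTGCAGTGATATACGTGTCC-3′

Replace U with T to get the coding DNA strand: GGACACGTATATCACTGCAGGAGCCGAGTTCGCCTCCTGCGGTACAACGCGACTATAAGT. The template strand is its reverse complement (complement CCTGTGCATATAGTGACGTCCTCGGCTCAAGCGGAGGACGCCATGTTGCGCTGATATTCA, then reverse).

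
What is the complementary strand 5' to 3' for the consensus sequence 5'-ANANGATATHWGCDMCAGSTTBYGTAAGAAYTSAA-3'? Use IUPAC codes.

Standard pairs A↔T, G↔C; ambiguity codes pair Y↔R, M↔K, W↔W, S↔S, B↔V, D↔H, N↔N. Complement (TNTNCTATADWCGHKGTCSAAVRCATTCTTRASTT), then reverse for 5'→3'.

5′-TTSARTTCTTACRVAASCTGKHGCWDATATCNTNT-3′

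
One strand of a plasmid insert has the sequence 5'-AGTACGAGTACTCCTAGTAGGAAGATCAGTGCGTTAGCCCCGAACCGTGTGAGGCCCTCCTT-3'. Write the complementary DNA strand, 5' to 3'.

The complement of AGTACGAGTACTCCTAGTAGGAAGATCAGTGCGTTAGCCCCGAACCGTGTGAGGCCCTCCTT is TCATGCTCATGAGGATCATCCTTCTAGTCACGCAATCGGGGCTTGGCACACTCCGGGAGGAA (A↔T, G↔C). DNA strands are antiparallel, so the complementary strand runs 3'→5'; reversing gives the 5'→3' form.

5'-AAGGAGGGCCTCACACGGTTCGGGGCTAACGCACTGATCTTCCTACTAGGAGTACTCGTACT-3'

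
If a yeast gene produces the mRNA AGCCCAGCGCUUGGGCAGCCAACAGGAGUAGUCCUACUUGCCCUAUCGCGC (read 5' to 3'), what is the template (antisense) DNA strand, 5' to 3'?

5'-GCGCGATAGGGCAAGTAGGACTACTCCTGTTGGCTGCCCAAGCGCTGGGCT-3'

Replace U with T to get the coding DNA strand: AGCCCAGCGCTTGGGCAGCCAACAGGAGTAGTCCTACTTGCCCTATCGCGC. The template strand is its reverse complement (complement TCGGGTCGCGAACCCGTCGGTTGTCCTCATCAGGATGAACGGGATAGCGCG, then reverse).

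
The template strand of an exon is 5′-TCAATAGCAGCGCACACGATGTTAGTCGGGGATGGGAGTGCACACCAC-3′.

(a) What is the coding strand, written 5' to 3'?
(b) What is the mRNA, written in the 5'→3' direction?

(a) The coding strand is the reverse complement of the template: complement AGTTATCGTCGCGTGTGCTACAATCAGCCCCTACCCTCACGTGTGGTG, then reverse.
(b) mRNA has the coding-strand sequence with T→U.

(a) 5′-GTGGTGTGCACTCCCATCCCCGACTAACATCGTGTGCGCTGCTATTGA-3′
(b) 5′-GUGGUGUGCACUCCCAUCCCCGACUAACAUCGUGUGCGCUGCUAUUGA-3′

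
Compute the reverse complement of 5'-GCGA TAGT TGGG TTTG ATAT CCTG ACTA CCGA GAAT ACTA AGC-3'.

Reading the sequence 3'→5' and pairing each base (A↔T, G↔C) gives the reverse complement directly.

5'-GCTTAGTATTCTCGGTAGTCAGGATATCAAACCCAACTATCGC-3'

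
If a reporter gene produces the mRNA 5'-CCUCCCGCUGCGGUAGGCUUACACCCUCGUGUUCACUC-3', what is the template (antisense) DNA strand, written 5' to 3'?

Replace U with T to get the coding DNA strand: CCTCCCGCTGCGGTAGGCTTACACCCTCGTGTTCACTC. The template strand is its reverse complement (complement GGAGGGCGACGCCATCCGAATGTGGGAGCACAAGTGAG, then reverse).

5′-GAGTGAACACGAGGGTGTAAGCCTACCGCAGCGGGAGG-3′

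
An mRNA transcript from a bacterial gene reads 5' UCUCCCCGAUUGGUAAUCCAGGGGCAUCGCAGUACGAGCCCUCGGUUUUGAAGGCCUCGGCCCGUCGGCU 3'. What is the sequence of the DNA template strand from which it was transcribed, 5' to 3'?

Replace U with T to get the coding DNA strand: TCTCCCCGATTGGTAATCCAGGGGCATCGCAGTACGAGCCCTCGGTTTTGAAGGCCTCGGCCCGTCGGCT. The template strand is its reverse complement (complement AGAGGGGCTAACCATTAGGTCCCCGTAGCGTCATGCTCGGGAGCCAAAACTTCCGGAGCCGGGCAGCCGA, then reverse).

5′-AGCCGACGGGCCGAGGCCTTCAAAACCGAGGGCTCGTACTGCGATGCCCCTGGATTACCAATCGGGGAGA-3′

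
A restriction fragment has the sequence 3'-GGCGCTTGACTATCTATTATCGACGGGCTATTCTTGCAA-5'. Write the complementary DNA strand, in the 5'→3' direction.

5'-CCGCGAACTGATAGATAATAGCTGCCCGATAAGAACGTT-3'

The strand is given 3'→5', so its complement runs 5'→3' in the same left-to-right order: pair each base A↔T, G↔C.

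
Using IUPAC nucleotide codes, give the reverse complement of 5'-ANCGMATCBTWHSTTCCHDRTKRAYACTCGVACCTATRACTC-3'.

Standard pairs A↔T, G↔C; ambiguity codes pair R↔Y, M↔K, W↔W, S↔S, B↔V, D↔H, N↔N. Complement (TNGCKTAGVAWDSAAGGDHYAMYTRTGAGCBTGGATAYTGAG), then reverse for 5'→3'.

5′-GAGTYATAGGTBCGAGTRTYMAYHDGGAASDWAVGATKCGNT-3′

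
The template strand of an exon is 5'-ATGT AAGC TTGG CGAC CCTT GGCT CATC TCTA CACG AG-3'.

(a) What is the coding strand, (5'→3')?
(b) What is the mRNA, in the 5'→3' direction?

(a) The coding strand is the reverse complement of the template: complement TACATTCGAACCGCTGGGAACCGAGTAGAGATGTGCTC, then reverse.
(b) mRNA has the coding-strand sequence with T→U.

(a) 5′-CTCGTGTAGAGATGAGCCAAGGGTCGCCAAGCTTACAT-3′
(b) 5′-CUCGUGUAGAGAUGAGCCAAGGGUCGCCAAGCUUACAU-3′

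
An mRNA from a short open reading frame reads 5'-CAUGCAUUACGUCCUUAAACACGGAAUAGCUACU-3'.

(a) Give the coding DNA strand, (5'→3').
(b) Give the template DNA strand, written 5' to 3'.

(a) 5′-CATGCATTACGTCCTTAAACACGGAATAGCTACT-3′
(b) 5'-AGTAGCTATTCCGTGTTTAAGGACGTAATGCATG-3'

(a) The coding strand matches the mRNA with U→T.
(b) The template strand is the reverse complement of the coding strand.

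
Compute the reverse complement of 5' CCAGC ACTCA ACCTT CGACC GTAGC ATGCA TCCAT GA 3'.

5'-TCATGGATGCATGCTACGGTCGAAGGTTGAGTGCTGG-3'

Complement each base (A↔T, G↔C): GGTCGTGAGTTGGAAGCTGGCATCGTACGTAGGTACT. Then reverse.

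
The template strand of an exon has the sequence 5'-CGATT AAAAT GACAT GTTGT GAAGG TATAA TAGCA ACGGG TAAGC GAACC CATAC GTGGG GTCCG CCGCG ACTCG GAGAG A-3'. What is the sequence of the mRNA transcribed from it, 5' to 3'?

5'-UCUCUCCGAGUCGCGGCGGACCCCACGUAUGGGUUCGCUUACCCGUUGCUAUUAUACCUUCACAACAUGUCAUUUUAAUCG-3'

RNA polymerase reads the template 3'→5' and synthesizes mRNA 5'→3' by base-pairing (A→U, T→A, G↔C). The complement of the template is GCTAATTTTACTGTACAACACTTCCATATTATCGTTGCCCATTCGCTTGGGTATGCACCCCAGGCGGCGCTGAGCCTCTCT; antiparallel, so 5'→3' the coding strand is TCTCTCCGAGTCGCGGCGGACCCCACGTATGGGTTCGCTTACCCGTTGCTATTATACCTTCACAACATGTCATTTTAATCG. Replace T with U for the mRNA.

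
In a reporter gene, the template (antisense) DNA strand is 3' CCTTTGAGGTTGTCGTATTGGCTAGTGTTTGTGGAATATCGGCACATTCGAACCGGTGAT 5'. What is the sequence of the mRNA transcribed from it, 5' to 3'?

5'-GGAAACUCCAACAGCAUAACCGAUCACAAACACCUUAUAGCCGUGUAAGCUUGGCCACUA-3'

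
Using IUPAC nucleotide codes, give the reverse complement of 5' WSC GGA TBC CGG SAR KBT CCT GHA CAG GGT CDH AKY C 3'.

Standard pairs A↔T, G↔C; ambiguity codes pair R↔Y, K↔M, W↔W, S↔S, B↔V, D↔H. Complement (WSGCCTAVGGCCSTYMVAGGACDTGTCCCAGHDTMRG), then reverse for 5'→3'.

5'-GRMTDHGACCCTGTDCAGGAVMYTSCCGGVATCCGSW-3'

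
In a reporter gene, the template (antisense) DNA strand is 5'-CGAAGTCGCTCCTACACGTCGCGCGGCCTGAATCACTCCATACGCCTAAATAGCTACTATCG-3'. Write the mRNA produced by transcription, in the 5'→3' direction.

The mRNA has the sequence of the coding strand (reverse complement of the template) with T→U. Reverse complement of CGAAGTCGCTCCTACACGTCGCGCGGCCTGAATCACTCCATACGCCTAAATAGCTACTATCG is CGATAGTAGCTATTTAGGCGTATGGAGTGATTCAGGCCGCGCGACGTGTAGGAGCGACTTCG; then T→U.

5'-CGAUAGUAGCUAUUUAGGCGUAUGGAGUGAUUCAGGCCGCGCGACGUGUAGGAGCGACUUCG-3'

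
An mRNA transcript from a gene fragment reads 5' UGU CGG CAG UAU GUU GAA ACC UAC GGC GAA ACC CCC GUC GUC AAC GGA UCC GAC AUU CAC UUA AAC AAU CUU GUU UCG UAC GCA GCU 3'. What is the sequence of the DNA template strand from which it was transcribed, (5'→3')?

5'-AGCTGCGTACGAAACAAGATTGTTTAAGTGAATGTCGGATCCGTTGACGACGGGGGTTTCGCCGTAGGTTTCAACATACTGCCGACA-3'

Replace U with T to get the coding DNA strand: TGTCGGCAGTATGTTGAAACCTACGGCGAAACCCCCGTCGTCAACGGATCCGACATTCACTTAAACAATCTTGTTTCGTACGCAGCT. The template strand is its reverse complement (complement ACAGCCGTCATACAACTTTGGATGCCGCTTTGGGGGCAGCAGTTGCCTAGGCTGTAAGTGAATTTGTTAGAACAAAGCATGCGTCGA, then reverse).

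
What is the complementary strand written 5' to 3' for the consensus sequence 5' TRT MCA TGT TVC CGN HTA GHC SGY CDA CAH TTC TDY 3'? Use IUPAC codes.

5'-RHAGAADTGTHGRCSGDCTADNCGGBAACATGKAYA-3'

Standard pairs A↔T, G↔C; ambiguity codes pair R↔Y, M↔K, S↔S, D↔H, V↔B, N↔N. Complement (AYAKGTACAABGGCNDATCDGSCRGHTGTDAAGAHR), then reverse for 5'→3'.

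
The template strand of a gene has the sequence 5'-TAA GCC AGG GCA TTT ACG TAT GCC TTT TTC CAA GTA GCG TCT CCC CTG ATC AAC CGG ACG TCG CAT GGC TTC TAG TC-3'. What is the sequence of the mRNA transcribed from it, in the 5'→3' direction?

The mRNA has the sequence of the coding strand (reverse complement of the template) with T→U. Reverse complement of TAAGCCAGGGCATTTACGTATGCCTTTTTCCAAGTAGCGTCTCCCCTGATCAACCGGACGTCGCATGGCTTCTAGTC is GACTAGAAGCCATGCGACGTCCGGTTGATCAGGGGAGACGCTACTTGGAAAAAGGCATACGTAAATGCCCTGGCTTA; then T→U.

5'-GACUAGAAGCCAUGCGACGUCCGGUUGAUCAGGGGAGACGCUACUUGGAAAAAGGCAUACGUAAAUGCCCUGGCUUA-3'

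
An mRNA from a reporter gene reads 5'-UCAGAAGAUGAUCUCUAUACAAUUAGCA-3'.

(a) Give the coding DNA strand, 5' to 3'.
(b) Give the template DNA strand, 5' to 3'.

(a) 5'-TCAGAAGATGATCTCTATACAATTAGCA-3'
(b) 5'-TGCTAATTGTATAGAGATCATCTTCTGA-3'

(a) The coding strand matches the mRNA with U→T.
(b) The template strand is the reverse complement of the coding strand.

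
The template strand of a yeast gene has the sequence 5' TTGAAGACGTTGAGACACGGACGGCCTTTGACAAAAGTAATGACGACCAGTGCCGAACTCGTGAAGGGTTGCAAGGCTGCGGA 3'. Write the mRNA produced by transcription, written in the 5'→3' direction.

5'-UCCGCAGCCUUGCAACCCUUCACGAGUUCGGCACUGGUCGUCAUUACUUUUGUCAAAGGCCGUCCGUGUCUCAACGUCUUCAA-3'

The mRNA has the sequence of the coding strand (reverse complement of the template) with T→U. Reverse complement of TTGAAGACGTTGAGACACGGACGGCCTTTGACAAAAGTAATGACGACCAGTGCCGAACTCGTGAAGGGTTGCAAGGCTGCGGA is TCCGCAGCCTTGCAACCCTTCACGAGTTCGGCACTGGTCGTCATTACTTTTGTCAAAGGCCGTCCGTGTCTCAACGTCTTCAA; then T→U.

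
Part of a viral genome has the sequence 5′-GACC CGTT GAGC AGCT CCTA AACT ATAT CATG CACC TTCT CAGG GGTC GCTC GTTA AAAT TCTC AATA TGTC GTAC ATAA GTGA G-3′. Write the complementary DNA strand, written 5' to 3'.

The complement of GACCCGTTGAGCAGCTCCTAAACTATATCATGCACCTTCTCAGGGGTCGCTCGTTAAAATTCTCAATATGTCGTACATAAGTGAG is CTGGGCAACTCGTCGAGGATTTGATATAGTACGTGGAAGAGTCCCCAGCGAGCAATTTTAAGAGTTATACAGCATGTATTCACTC (A↔T, G↔C). DNA strands are antiparallel, so the complementary strand runs 3'→5'; reversing gives the 5'→3' form.

5'-CTCACTTATGTACGACATATTGAGAATTTTAACGAGCGACCCCTGAGAAGGTGCATGATATAGTTTAGGAGCTGCTCAACGGGTC-3'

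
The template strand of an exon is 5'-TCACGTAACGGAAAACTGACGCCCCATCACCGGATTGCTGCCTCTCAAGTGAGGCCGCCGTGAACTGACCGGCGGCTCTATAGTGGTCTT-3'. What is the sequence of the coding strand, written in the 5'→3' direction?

The coding strand is complementary and antiparallel to the template: take the complement (A↔T, G↔C) and reverse.

5'-AAGACCACTATAGAGCCGCCGGTCAGTTCACGGCGGCCTCACTTGAGAGGCAGCAATCCGGTGATGGGGCGTCAGTTTTCCGTTACGTGA-3'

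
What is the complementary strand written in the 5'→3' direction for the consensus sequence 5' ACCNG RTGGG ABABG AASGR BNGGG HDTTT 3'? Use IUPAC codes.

5'-AAAHDCCCNVYCSTTCVTVTCCCAYCNGGT-3'

Standard pairs A↔T, G↔C; ambiguity codes pair R↔Y, S↔S, B↔V, D↔H, N↔N. Complement (TGGNCYACCCTVTVCTTSCYVNCCCDHAAA), then reverse for 5'→3'.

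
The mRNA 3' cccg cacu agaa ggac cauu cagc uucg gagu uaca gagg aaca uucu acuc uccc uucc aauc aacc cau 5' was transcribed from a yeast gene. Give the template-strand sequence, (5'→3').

5'-GGGCGTGATCTTCCTGGTAAGTCGAAGCCTCAATGTCTCCTTGTAAGATGAGAGGGAAGGTTAGTTGGGTA-3'

Written 5'→3' the mRNA is UACCCAACUAACCUUCCCUCUCAUCUUACAAGGAGACAUUGAGGCUUCGACUUACCAGGAAGAUCACGCCC, so the coding DNA strand is TACCCAACTAACCTTCCCTCTCATCTTACAAGGAGACATTGAGGCTTCGACTTACCAGGAAGATCACGCCC. The template is its reverse complement.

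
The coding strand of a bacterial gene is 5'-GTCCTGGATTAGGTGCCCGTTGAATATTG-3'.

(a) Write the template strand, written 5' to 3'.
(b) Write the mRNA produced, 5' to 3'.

(a) The template strand is the reverse complement of the coding strand: complement CAGGACCTAATCCACGGGCAACTTATAAC, then reverse.
(b) mRNA matches the coding strand with T→U.

(a) 5'-CAATATTCAACGGGCACCTAATCCAGGAC-3'
(b) 5'-GUCCUGGAUUAGGUGCCCGUUGAAUAUUG-3'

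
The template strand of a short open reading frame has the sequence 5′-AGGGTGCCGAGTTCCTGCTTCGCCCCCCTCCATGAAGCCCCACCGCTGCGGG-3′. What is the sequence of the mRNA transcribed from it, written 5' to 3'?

5'-CCCGCAGCGGUGGGGCUUCAUGGAGGGGGGCGAAGCAGGAACUCGGCACCCU-3'

The mRNA has the sequence of the coding strand (reverse complement of the template) with T→U. Reverse complement of AGGGTGCCGAGTTCCTGCTTCGCCCCCCTCCATGAAGCCCCACCGCTGCGGG is CCCGCAGCGGTGGGGCTTCATGGAGGGGGGCGAAGCAGGAACTCGGCACCCT; then T→U.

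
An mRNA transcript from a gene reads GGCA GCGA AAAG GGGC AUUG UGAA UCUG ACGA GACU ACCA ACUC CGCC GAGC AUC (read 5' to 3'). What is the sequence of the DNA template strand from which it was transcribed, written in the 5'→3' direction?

5'-GATGCTCGGCGGAGTTGGTAGTCTCGTCAGATTCACAATGCCCCTTTTCGCTGCC-3'

Replace U with T to get the coding DNA strand: GGCAGCGAAAAGGGGCATTGTGAATCTGACGAGACTACCAACTCCGCCGAGCATC. The template strand is its reverse complement (complement CCGTCGCTTTTCCCCGTAACACTTAGACTGCTCTGATGGTTGAGGCGGCTCGTAG, then reverse).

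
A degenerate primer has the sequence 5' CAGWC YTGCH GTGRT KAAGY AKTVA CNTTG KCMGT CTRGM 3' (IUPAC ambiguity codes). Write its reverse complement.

5'-KCYAGACKGMCAANGTBAMTRCTTMAYCACDGCARGWCTG-3'

Standard pairs A↔T, G↔C; ambiguity codes pair R↔Y, M↔K, W↔W, H↔D, V↔B, N↔N. Complement (GTCWGRACGDCACYAMTTCRTMABTGNAACMGKCAGAYCK), then reverse for 5'→3'.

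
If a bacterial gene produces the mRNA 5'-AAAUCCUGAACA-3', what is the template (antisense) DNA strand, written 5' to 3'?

5'-TGTTCAGGATTT-3'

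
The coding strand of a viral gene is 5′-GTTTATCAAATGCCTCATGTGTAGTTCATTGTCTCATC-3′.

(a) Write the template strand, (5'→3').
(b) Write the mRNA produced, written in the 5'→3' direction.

(a) The template strand is the reverse complement of the coding strand: complement CAAATAGTTTACGGAGTACACATCAAGTAACAGAGTAG, then reverse.
(b) mRNA matches the coding strand with T→U.

(a) 5'-GATGAGACAATGAACTACACATGAGGCATTTGATAAAC-3'
(b) 5'-GUUUAUCAAAUGCCUCAUGUGUAGUUCAUUGUCUCAUC-3'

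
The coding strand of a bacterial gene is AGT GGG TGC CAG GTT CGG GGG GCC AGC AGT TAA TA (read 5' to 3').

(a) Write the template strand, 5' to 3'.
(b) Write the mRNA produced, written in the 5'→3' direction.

(a) 5'-TATTAACTGCTGGCCCCCCGAACCTGGCACCCACT-3'
(b) 5'-AGUGGGUGCCAGGUUCGGGGGGCCAGCAGUUAAUA-3'

(a) The template strand is the reverse complement of the coding strand: complement TCACCCACGGTCCAAGCCCCCCGGTCGTCAATTAT, then reverse.
(b) mRNA matches the coding strand with T→U.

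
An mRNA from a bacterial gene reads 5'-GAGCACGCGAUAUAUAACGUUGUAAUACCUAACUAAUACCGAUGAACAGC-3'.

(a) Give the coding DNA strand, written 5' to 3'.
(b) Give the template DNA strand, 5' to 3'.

(a) 5'-GAGCACGCGATATATAACGTTGTAATACCTAACTAATACCGATGAACAGC-3'
(b) 5′-GCTGTTCATCGGTATTAGTTAGGTATTACAACGTTATATATCGCGTGCTC-3′

(a) The coding strand matches the mRNA with U→T.
(b) The template strand is the reverse complement of the coding strand.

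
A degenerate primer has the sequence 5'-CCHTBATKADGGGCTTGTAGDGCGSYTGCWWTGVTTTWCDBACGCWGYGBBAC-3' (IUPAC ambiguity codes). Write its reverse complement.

5′-GTVVCRCWGCGTVHGWAAABCAWWGCARSCGCHCTACAAGCCCHTMATVADGG-3′

Standard pairs A↔T, G↔C; ambiguity codes pair Y↔R, K↔M, W↔W, S↔S, B↔V, D↔H. Complement (GGDAVTAMTHCCCGAACATCHCGCSRACGWWACBAAAWGHVTGCGWCRCVVTG), then reverse for 5'→3'.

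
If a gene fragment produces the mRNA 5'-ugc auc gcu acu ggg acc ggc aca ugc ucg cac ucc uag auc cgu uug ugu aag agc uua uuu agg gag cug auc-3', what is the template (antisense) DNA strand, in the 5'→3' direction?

Replace U with T to get the coding DNA strand: TGCATCGCTACTGGGACCGGCACATGCTCGCACTCCTAGATCCGTTTGTGTAAGAGCTTATTTAGGGAGCTGATC. The template strand is its reverse complement (complement ACGTAGCGATGACCCTGGCCGTGTACGAGCGTGAGGATCTAGGCAAACACATTCTCGAATAAATCCCTCGACTAG, then reverse).

5'-GATCAGCTCCCTAAATAAGCTCTTACACAAACGGATCTAGGAGTGCGAGCATGTGCCGGTCCCAGTAGCGATGCA-3'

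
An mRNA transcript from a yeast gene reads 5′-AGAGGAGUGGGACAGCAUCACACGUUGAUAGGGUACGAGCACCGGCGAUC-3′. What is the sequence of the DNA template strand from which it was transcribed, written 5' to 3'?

5′-GATCGCCGGTGCTCGTACCCTATCAACGTGTGATGCTGTCCCACTCCTCT-3′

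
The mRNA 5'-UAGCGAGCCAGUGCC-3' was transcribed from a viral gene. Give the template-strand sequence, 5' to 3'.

5'-GGCACTGGCTCGCTA-3'

Replace U with T to get the coding DNA strand: TAGCGAGCCAGTGCC. The template strand is its reverse complement (complement ATCGCTCGGTCACGG, then reverse).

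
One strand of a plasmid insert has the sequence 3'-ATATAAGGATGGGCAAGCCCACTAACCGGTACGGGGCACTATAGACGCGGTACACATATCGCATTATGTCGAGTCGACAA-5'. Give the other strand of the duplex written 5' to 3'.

5'-TATATTCCTACCCGTTCGGGTGATTGGCCATGCCCCGTGATATCTGCGCCATGTGTATAGCGTAATACAGCTCAGCTGTT-3'

The strand is given 3'→5', so its complement runs 5'→3' in the same left-to-right order: pair each base A↔T, G↔C.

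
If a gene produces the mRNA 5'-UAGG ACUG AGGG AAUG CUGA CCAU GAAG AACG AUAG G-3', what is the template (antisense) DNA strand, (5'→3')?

5'-CCTATCGTTCTTCATGGTCAGCATTCCCTCAGTCCTA-3'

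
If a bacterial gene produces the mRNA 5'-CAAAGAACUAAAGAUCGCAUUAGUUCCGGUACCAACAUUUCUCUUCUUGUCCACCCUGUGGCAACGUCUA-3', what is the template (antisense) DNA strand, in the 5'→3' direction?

Replace U with T to get the coding DNA strand: CAAAGAACTAAAGATCGCATTAGTTCCGGTACCAACATTTCTCTTCTTGTCCACCCTGTGGCAACGTCTA. The template strand is its reverse complement (complement GTTTCTTGATTTCTAGCGTAATCAAGGCCATGGTTGTAAAGAGAAGAACAGGTGGGACACCGTTGCAGAT, then reverse).

5′-TAGACGTTGCCACAGGGTGGACAAGAAGAGAAATGTTGGTACCGGAACTAATGCGATCTTTAGTTCTTTG-3′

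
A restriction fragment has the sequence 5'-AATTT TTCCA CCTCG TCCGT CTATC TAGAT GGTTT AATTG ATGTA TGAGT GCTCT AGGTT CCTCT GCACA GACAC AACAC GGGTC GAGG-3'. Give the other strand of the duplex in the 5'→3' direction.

5'-CCTCGACCCGTGTTGTGTCTGTGCAGAGGAACCTAGAGCACTCATACATCAATTAAACCATCTAGATAGACGGACGAGGTGGAAAAATT-3'

The complement of AATTTTTCCACCTCGTCCGTCTATCTAGATGGTTTAATTGATGTATGAGTGCTCTAGGTTCCTCTGCACAGACACAACACGGGTCGAGG is TTAAAAAGGTGGAGCAGGCAGATAGATCTACCAAATTAACTACATACTCACGAGATCCAAGGAGACGTGTCTGTGTTGTGCCCAGCTCC (A↔T, G↔C). DNA strands are antiparallel, so the complementary strand runs 3'→5'; reversing gives the 5'→3' form.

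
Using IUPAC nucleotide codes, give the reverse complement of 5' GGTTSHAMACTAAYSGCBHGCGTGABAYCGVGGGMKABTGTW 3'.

5'-WACAVTMKCCCBCGRTVTCACGCDVGCSRTTAGTKTDSAACC-3'

Standard pairs A↔T, G↔C; ambiguity codes pair Y↔R, M↔K, W↔W, S↔S, B↔V, H↔D. Complement (CCAASDTKTGATTRSCGVDCGCACTVTRGCBCCCKMTVACAW), then reverse for 5'→3'.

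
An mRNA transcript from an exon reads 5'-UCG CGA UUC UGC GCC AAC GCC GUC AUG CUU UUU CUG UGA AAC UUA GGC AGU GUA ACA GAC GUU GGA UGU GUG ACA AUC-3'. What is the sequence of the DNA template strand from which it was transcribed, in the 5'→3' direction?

5'-GATTGTCACACATCCAACGTCTGTTACACTGCCTAAGTTTCACAGAAAAAGCATGACGGCGTTGGCGCAGAATCGCGA-3'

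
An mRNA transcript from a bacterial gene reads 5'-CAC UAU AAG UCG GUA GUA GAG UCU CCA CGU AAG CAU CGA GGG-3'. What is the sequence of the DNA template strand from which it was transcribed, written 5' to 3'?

5'-CCCTCGATGCTTACGTGGAGACTCTACTACCGACTTATAGTG-3'

Replace U with T to get the coding DNA strand: CACTATAAGTCGGTAGTAGAGTCTCCACGTAAGCATCGAGGG. The template strand is its reverse complement (complement GTGATATTCAGCCATCATCTCAGAGGTGCATTCGTAGCTCCC, then reverse).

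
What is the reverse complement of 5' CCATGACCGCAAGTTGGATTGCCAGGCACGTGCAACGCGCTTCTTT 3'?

Complement each base (A↔T, G↔C): GGTACTGGCGTTCAACCTAACGGTCCGTGCACGTTGCGCGAAGAAA. Then reverse.

5'-AAAGAAGCGCGTTGCACGTGCCTGGCAATCCAACTTGCGGTCATGG-3'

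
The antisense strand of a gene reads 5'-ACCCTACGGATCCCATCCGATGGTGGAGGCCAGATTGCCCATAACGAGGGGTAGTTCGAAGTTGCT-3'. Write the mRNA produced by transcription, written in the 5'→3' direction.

5'-AGCAACUUCGAACUACCCCUCGUUAUGGGCAAUCUGGCCUCCACCAUCGGAUGGGAUCCGUAGGGU-3'

The mRNA has the sequence of the coding strand (reverse complement of the template) with T→U. Reverse complement of ACCCTACGGATCCCATCCGATGGTGGAGGCCAGATTGCCCATAACGAGGGGTAGTTCGAAGTTGCT is AGCAACTTCGAACTACCCCTCGTTATGGGCAATCTGGCCTCCACCATCGGATGGGATCCGTAGGGT; then T→U.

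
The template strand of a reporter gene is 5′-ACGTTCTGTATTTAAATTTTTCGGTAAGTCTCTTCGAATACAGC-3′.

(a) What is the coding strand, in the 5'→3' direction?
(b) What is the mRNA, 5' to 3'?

(a) 5'-GCTGTATTCGAAGAGACTTACCGAAAAATTTAAATACAGAACGT-3'
(b) 5'-GCUGUAUUCGAAGAGACUUACCGAAAAAUUUAAAUACAGAACGU-3'

(a) The coding strand is the reverse complement of the template: complement TGCAAGACATAAATTTAAAAAGCCATTCAGAGAAGCTTATGTCG, then reverse.
(b) mRNA has the coding-strand sequence with T→U.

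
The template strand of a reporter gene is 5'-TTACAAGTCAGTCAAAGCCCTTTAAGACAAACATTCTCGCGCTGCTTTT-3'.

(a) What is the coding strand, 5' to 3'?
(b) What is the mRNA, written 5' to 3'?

(a) 5′-AAAAGCAGCGCGAGAATGTTTGTCTTAAAGGGCTTTGACTGACTTGTAA-3′
(b) 5'-AAAAGCAGCGCGAGAAUGUUUGUCUUAAAGGGCUUUGACUGACUUGUAA-3'

(a) The coding strand is the reverse complement of the template: complement AATGTTCAGTCAGTTTCGGGAAATTCTGTTTGTAAGAGCGCGACGAAAA, then reverse.
(b) mRNA has the coding-strand sequence with T→U.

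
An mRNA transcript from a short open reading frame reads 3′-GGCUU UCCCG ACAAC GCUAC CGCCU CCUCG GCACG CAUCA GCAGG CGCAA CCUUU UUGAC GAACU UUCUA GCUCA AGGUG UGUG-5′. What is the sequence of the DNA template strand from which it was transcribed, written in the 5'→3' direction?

Written 5'→3' the mRNA is GUGUGUGGAACUCGAUCUUUCAAGCAGUUUUUCCAACGCGGACGACUACGCACGGCUCCUCCGCCAUCGCAACAGCCCUUUCGG, so the coding DNA strand is GTGTGTGGAACTCGATCTTTCAAGCAGTTTTTCCAACGCGGACGACTACGCACGGCTCCTCCGCCATCGCAACAGCCCTTTCGG. The template is its reverse complement.

5'-CCGAAAGGGCTGTTGCGATGGCGGAGGAGCCGTGCGTAGTCGTCCGCGTTGGAAAAACTGCTTGAAAGATCGAGTTCCACACAC-3'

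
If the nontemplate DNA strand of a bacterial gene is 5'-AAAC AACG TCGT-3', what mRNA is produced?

5'-AAACAACGUCGU-3'

mRNA has the coding-strand sequence with U in place of T.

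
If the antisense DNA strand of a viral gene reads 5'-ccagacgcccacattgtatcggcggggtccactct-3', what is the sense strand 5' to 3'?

The coding strand is complementary and antiparallel to the template: take the complement (A↔T, G↔C) and reverse.

5′-AGAGTGGACCCCGCCGATACAATGTGGGCGTCTGG-3′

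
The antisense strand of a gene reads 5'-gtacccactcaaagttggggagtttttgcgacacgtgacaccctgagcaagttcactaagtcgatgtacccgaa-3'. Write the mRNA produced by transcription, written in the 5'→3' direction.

RNA polymerase reads the template 3'→5' and synthesizes mRNA 5'→3' by base-pairing (A→U, T→A, G↔C). The complement of the template is CATGGGTGAGTTTCAACCCCTCAAAAACGCTGTGCACTGTGGGACTCGTTCAAGTGATTCAGCTACATGGGCTT; antiparallel, so 5'→3' the coding strand is TTCGGGTACATCGACTTAGTGAACTTGCTCAGGGTGTCACGTGTCGCAAAAACTCCCCAACTTTGAGTGGGTAC. Replace T with U for the mRNA.

5'-UUCGGGUACAUCGACUUAGUGAACUUGCUCAGGGUGUCACGUGUCGCAAAAACUCCCCAACUUUGAGUGGGUAC-3'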